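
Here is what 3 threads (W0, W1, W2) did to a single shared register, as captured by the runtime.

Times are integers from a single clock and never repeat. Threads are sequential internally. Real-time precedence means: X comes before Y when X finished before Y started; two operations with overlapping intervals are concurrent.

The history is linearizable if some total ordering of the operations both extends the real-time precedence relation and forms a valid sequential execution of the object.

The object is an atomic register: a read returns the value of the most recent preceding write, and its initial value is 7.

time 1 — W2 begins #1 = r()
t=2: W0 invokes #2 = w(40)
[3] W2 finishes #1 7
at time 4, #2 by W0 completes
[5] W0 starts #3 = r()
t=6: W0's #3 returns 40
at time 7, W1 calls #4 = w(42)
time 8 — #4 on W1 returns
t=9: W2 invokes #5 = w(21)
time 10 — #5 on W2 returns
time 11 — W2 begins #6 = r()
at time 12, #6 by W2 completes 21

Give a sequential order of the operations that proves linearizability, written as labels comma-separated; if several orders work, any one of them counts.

#1, #2, #3, #4, #5, #6

1. #1 r() → 7, leaving value 7
2. #2 w(40), leaving value 40
3. #3 r() → 40, leaving value 40
4. #4 w(42), leaving value 42
5. #5 w(21), leaving value 21
6. #6 r() → 21, leaving value 21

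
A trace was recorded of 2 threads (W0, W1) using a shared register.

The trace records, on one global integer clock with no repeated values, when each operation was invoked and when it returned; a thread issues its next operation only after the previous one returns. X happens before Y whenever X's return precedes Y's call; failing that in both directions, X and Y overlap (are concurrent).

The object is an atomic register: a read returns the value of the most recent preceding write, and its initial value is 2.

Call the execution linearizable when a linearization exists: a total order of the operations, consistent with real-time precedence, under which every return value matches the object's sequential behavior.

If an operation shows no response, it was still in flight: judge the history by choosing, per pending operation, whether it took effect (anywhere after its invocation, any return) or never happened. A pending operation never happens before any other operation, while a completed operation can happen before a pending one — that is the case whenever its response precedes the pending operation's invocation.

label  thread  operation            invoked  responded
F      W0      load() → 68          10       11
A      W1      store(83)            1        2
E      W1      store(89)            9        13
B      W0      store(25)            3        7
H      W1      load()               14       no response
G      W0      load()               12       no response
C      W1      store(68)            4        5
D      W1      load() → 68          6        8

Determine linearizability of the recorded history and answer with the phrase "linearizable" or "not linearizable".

witness order: A, B, C, D, F, E
after step 1 (A store(83)): value 83
after step 2 (B store(25)): value 25
after step 3 (C store(68)): value 68
after step 4 (D load() → 68): value 68
after step 5 (F load() → 68): value 68
after step 6 (E store(89)): value 89

linearizable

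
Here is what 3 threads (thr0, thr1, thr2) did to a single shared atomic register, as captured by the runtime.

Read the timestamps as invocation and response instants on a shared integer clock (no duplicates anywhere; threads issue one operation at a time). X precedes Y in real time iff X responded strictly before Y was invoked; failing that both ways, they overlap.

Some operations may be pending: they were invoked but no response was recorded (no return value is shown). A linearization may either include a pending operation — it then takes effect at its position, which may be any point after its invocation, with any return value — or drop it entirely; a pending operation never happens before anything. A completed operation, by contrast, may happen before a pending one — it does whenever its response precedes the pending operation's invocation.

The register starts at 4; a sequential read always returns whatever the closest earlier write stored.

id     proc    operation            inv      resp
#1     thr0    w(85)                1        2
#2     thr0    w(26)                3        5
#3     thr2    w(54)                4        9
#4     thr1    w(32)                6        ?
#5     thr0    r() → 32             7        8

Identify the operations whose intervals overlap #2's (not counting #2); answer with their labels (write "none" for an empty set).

#2 spans [3,5]; an op avoiding the whole window 3..5 is ordered, any other is concurrent
#1 [1,2]: before
#3 [4,9]: concurrent
#4 [6,…): after
#5 [7,8]: after

#3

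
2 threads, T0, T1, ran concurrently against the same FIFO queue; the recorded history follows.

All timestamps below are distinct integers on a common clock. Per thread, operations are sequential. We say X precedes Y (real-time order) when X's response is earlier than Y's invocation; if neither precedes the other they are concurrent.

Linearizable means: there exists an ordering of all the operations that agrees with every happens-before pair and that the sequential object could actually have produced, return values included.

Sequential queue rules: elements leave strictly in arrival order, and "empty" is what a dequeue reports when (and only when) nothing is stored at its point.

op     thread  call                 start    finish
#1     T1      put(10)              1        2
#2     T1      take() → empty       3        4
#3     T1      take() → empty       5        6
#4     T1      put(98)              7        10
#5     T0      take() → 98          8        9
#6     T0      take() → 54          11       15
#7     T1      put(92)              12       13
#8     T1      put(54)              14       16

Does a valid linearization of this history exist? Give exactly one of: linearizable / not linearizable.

events 1..3 are fine; event 4 — the response of #2 at time 4 — makes the prefix non-linearizable
a single order respects real time; the 2 completed FIFO queue operations fail replay along it
for example #1, #2 fails at step 2: #2 take() → empty is not legal there

not linearizable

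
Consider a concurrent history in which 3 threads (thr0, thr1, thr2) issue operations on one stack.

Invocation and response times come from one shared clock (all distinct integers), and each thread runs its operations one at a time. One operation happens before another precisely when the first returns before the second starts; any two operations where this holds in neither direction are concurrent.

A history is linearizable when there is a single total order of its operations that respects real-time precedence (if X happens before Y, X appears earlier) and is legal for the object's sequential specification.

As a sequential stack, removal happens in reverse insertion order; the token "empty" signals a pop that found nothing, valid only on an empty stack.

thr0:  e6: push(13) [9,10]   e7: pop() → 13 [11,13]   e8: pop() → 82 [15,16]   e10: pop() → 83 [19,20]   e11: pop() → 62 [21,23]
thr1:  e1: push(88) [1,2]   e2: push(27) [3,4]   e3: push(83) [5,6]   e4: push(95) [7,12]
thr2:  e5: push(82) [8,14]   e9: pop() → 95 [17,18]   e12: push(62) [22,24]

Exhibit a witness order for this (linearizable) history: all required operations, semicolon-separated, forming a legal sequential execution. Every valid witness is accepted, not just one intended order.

after step 1 (e1 push(88)): stack <88>
after step 2 (e2 push(27)): stack <88,27>
after step 3 (e3 push(83)): stack <88,27,83>
after step 4 (e4 push(95)): stack <88,27,83,95>
after step 5 (e5 push(82)): stack <88,27,83,95,82>
after step 6 (e6 push(13)): stack <88,27,83,95,82,13>
after step 7 (e7 pop() → 13): stack <88,27,83,95,82>
after step 8 (e8 pop() → 82): stack <88,27,83,95>
after step 9 (e9 pop() → 95): stack <88,27,83>
after step 10 (e10 pop() → 83): stack <88,27>
after step 11 (e12 push(62)): stack <88,27,62>
after step 12 (e11 pop() → 62): stack <88,27>

e1; e2; e3; e4; e5; e6; e7; e8; e9; e10; e12; e11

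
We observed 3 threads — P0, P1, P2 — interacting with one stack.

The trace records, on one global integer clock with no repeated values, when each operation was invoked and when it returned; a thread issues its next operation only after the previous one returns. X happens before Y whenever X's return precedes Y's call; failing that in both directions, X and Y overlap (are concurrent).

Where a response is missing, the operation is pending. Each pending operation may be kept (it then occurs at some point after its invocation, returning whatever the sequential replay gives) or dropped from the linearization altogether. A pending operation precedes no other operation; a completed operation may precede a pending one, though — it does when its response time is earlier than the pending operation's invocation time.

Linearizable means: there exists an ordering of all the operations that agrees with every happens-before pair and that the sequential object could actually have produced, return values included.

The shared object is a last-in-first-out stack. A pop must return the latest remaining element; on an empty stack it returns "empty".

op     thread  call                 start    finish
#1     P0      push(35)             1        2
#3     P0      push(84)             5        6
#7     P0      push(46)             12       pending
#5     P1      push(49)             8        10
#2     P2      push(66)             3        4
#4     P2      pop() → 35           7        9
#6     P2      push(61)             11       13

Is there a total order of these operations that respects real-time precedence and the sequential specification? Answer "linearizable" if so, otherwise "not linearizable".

prefix check: 1..8 passes, 1..9 fails once #4's time-9 response joins
one real-time candidate order over the 4 completed operations — the stack replay rejects it
no completion choice of the 1 pending operation (#5) rescues it — every subset was tried
take #1, #2, #3, #4 (pending dropped): step 4 already fails, because #4 pop() → 35 cannot occur there

not linearizable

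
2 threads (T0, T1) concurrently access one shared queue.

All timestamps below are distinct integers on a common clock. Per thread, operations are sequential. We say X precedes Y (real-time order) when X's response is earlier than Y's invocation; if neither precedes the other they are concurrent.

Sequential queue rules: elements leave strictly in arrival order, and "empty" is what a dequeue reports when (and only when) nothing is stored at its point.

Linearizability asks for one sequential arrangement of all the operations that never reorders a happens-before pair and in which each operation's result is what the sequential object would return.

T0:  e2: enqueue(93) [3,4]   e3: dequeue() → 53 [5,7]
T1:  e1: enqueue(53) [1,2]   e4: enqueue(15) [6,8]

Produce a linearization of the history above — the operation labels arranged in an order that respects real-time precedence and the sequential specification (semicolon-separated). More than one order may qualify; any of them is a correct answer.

step 1: e1 enqueue(53) — queue <53>
step 2: e2 enqueue(93) — queue <53,93>
step 3: e3 dequeue() → 53 — queue <93>
step 4: e4 enqueue(15) — queue <93,15>

e1; e2; e3; e4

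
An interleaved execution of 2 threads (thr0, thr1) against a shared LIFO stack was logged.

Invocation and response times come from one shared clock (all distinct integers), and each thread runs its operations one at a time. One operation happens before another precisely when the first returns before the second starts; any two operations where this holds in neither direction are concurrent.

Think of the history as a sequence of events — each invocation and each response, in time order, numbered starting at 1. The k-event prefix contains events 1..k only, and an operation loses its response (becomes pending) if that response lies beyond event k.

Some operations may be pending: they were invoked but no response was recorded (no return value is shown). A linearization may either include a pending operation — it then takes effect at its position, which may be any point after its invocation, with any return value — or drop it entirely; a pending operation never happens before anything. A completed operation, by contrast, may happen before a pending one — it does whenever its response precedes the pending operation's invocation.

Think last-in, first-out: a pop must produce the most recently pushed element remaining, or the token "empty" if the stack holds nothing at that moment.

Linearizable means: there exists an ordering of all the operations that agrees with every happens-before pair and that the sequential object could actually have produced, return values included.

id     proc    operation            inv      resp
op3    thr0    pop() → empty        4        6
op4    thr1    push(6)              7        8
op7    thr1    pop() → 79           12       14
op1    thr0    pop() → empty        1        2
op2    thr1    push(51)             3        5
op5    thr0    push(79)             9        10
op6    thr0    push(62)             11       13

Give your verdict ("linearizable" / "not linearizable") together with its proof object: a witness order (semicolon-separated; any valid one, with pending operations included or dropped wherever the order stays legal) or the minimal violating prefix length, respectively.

after step 1 (op1 pop() → empty): stack <>
after step 2 (op3 pop() → empty): stack <>
after step 3 (op2 push(51)): stack <51>
after step 4 (op4 push(6)): stack <51,6>
after step 5 (op5 push(79)): stack <51,6,79>
after step 6 (op7 pop() → 79): stack <51,6>
after step 7 (op6 push(62)): stack <51,6,62>

linearizable — witness: op1; op3; op2; op4; op5; op7; op6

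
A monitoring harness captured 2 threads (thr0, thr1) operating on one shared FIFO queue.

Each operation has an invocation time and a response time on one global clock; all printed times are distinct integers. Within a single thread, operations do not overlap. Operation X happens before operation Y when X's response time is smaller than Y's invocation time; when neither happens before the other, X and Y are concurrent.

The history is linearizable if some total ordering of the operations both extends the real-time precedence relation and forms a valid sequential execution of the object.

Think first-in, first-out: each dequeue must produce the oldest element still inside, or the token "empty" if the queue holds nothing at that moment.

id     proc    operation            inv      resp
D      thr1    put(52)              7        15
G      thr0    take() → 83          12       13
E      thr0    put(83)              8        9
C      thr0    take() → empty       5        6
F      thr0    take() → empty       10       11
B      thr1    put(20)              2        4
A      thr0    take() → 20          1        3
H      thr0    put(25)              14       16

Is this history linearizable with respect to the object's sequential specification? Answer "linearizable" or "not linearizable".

not linearizable

already the first 11 events (up to F's response at time 11) admit no linearization; the first 10 still do
2 orders of the 5 completed FIFO queue ops respect real time; none is legal
no escape via the 1 pending operation (D): every completion choice fails
take A, B, C, E, F (pending dropped): step 1 already fails, because A take() → 20 cannot occur there
take B, A, C, E, F (pending dropped): step 5 already fails, because F take() → empty cannot occur there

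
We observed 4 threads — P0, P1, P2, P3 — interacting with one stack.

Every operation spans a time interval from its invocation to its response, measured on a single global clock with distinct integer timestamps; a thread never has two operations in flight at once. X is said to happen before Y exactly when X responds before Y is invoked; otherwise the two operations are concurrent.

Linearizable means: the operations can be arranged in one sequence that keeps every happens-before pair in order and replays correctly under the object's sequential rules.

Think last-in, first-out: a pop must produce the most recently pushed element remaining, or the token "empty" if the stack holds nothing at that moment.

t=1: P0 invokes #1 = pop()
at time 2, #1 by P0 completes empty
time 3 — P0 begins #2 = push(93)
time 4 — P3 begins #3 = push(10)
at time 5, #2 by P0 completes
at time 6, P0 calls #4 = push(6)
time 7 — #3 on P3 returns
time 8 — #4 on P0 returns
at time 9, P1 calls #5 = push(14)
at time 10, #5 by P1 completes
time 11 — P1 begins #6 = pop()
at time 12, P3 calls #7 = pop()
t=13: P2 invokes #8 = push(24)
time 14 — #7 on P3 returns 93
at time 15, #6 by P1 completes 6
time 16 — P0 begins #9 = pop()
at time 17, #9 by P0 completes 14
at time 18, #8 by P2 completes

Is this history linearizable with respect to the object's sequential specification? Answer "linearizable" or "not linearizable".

not linearizable

through event 13 a valid linearization exists; event 14 (#7 responding at time 14) ends that
3 orders of the 6 completed stack ops respect real time; none is legal
every completion of the 2 pending operations (#6, #8) was checked; none linearizes
take #1, #2, #3, #4, #5, #7 (pending dropped): step 6 already fails, because #7 pop() → 93 cannot occur there
take #1, #2, #4, #3, #5, #7 (pending dropped): step 6 already fails, because #7 pop() → 93 cannot occur there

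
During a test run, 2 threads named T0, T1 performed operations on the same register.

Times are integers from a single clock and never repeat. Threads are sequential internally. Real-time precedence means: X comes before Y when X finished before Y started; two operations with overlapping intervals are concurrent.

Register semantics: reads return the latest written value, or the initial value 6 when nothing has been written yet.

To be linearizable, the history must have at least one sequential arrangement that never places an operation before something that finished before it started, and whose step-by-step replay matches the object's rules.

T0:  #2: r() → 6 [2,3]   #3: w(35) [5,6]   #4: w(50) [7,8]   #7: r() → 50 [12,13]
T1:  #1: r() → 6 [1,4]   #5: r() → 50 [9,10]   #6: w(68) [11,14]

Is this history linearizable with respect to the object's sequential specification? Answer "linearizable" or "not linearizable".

linearizable

witness order: #1, #2, #3, #4, #5, #7, #6
after step 1 (#1 r() → 6): value 6
after step 2 (#2 r() → 6): value 6
after step 3 (#3 w(35)): value 35
after step 4 (#4 w(50)): value 50
after step 5 (#5 r() → 50): value 50
after step 6 (#7 r() → 50): value 50
after step 7 (#6 w(68)): value 68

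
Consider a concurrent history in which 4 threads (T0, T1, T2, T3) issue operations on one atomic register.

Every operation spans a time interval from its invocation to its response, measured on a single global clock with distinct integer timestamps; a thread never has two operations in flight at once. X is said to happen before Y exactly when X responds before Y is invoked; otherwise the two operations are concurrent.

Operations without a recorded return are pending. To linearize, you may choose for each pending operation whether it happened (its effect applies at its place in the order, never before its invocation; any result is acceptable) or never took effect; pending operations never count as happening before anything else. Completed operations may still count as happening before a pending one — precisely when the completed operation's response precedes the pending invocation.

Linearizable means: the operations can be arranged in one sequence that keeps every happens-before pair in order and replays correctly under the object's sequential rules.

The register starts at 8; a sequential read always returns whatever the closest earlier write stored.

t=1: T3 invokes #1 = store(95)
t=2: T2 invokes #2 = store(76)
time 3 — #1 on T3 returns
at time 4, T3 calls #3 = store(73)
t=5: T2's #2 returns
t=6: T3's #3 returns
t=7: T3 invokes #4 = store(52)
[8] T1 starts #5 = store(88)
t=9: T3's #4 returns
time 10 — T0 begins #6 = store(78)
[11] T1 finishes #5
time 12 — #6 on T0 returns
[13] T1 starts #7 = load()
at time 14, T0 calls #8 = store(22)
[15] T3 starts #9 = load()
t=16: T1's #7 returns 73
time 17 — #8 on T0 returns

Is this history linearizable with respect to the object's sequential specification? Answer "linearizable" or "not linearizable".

not linearizable

events 1..15 are fine; event 16 — the response of #7 at time 16 — makes the prefix non-linearizable
7 completed operations, 9 real-time-consistent orders — every atomic register replay fails
no completion choice of the 2 pending operations (#8, #9) rescues it — every subset was tried
one such order, #1, #2, #3, #4, #5, #6, #7 (pending dropped), breaks at step 7 where #7 load() → 73 is illegal
one such order, #1, #2, #3, #4, #6, #5, #7 (pending dropped), breaks at step 7 where #7 load() → 73 is illegal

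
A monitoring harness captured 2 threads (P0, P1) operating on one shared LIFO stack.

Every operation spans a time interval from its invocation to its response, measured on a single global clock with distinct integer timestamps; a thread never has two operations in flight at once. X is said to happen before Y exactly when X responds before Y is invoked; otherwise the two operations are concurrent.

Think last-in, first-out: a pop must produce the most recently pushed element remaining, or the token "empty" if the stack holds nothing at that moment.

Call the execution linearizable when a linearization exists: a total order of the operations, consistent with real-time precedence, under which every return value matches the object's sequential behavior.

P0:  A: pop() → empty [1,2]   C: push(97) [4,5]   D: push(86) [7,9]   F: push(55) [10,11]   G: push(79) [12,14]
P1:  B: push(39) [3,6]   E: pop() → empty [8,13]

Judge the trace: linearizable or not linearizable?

not linearizable

already the first 13 events (up to E's response at time 13) admit no linearization; the first 12 still do
6 completed operations, 6 real-time-consistent orders — every LIFO stack replay fails
include/drop combinations of the 1 pending operation (G) were all tried; none helps
one such order, A, B, C, D, E, F (pending dropped), breaks at step 5 where E pop() → empty is illegal
one such order, A, B, C, D, F, E (pending dropped), breaks at step 6 where E pop() → empty is illegal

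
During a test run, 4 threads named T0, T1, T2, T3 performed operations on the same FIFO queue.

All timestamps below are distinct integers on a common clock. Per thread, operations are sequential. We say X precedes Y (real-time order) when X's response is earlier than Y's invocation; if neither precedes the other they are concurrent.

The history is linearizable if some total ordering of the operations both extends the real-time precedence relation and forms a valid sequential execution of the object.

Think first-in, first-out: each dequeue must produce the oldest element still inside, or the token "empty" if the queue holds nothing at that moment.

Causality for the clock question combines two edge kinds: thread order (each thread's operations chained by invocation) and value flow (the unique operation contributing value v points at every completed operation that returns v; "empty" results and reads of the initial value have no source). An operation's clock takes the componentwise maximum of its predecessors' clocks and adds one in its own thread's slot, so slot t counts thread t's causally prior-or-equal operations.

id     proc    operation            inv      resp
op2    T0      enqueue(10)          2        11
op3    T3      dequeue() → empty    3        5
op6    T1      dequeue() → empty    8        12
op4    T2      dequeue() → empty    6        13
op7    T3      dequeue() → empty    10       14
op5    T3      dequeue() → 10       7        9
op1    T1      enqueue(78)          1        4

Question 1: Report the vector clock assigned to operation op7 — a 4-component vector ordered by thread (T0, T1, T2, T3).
Answer: (1, 0, 0, 3)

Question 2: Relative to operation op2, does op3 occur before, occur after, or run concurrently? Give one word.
Answer: concurrent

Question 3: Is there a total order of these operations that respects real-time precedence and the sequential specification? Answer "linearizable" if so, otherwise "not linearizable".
through event 13 a valid linearization exists; event 14 (op7 responding at time 14) ends that
the 7 completed operations admit 168 real-time orders; each fails the FIFO queue replay
e.g. op1, op2, op3, op4, op5, op6, op7: illegal at step 3, since op3 dequeue() → empty cannot apply there
e.g. op1, op2, op3, op4, op5, op7, op6: illegal at step 3, since op3 dequeue() → empty cannot apply there

not linearizable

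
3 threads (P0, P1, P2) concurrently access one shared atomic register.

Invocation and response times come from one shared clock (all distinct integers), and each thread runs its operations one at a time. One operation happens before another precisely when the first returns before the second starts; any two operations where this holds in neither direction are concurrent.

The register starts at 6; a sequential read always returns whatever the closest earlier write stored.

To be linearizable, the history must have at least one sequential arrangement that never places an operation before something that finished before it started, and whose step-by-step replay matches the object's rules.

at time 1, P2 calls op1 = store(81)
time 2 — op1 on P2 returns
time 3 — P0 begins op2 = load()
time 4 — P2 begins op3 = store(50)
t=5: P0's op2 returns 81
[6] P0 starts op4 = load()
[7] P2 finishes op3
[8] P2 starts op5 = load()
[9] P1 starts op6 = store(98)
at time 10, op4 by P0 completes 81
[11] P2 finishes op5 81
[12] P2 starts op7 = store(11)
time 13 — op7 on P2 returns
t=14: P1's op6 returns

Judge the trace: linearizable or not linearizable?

not linearizable

cut after 10 events: linearizable; cut after 11 events (op5 responds, time 11): not linearizable
no legal order exists: 5 real-time-consistent candidates over 5 completed atomic register operations, all rejected
every completion of the 1 pending operation (op6) was checked; none linearizes
one such order, op1, op2, op3, op4, op5 (pending dropped), breaks at step 4 where op4 load() → 81 is illegal
one such order, op1, op2, op3, op5, op4 (pending dropped), breaks at step 4 where op5 load() → 81 is illegal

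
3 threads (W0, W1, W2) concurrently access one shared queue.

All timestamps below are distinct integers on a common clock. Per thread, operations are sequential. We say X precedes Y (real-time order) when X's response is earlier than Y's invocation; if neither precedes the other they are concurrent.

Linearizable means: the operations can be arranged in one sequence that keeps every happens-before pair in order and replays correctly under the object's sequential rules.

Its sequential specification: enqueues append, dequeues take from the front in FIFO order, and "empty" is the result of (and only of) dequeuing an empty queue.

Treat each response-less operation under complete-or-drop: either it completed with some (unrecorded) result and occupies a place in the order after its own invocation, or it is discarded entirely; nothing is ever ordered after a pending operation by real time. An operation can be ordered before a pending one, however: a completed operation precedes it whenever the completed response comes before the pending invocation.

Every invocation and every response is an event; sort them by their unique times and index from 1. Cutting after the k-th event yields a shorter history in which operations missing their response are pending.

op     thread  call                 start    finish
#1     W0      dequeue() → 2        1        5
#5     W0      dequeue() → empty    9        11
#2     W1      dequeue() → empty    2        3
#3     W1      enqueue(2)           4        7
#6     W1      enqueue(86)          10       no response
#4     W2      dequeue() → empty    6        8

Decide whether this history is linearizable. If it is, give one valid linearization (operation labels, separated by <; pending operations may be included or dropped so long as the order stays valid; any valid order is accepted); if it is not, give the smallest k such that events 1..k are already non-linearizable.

linearizable — witness: #2 < #3 < #1 < #4 < #5

after step 1 (#2 dequeue() → empty): queue <>
after step 2 (#3 enqueue(2)): queue <2>
after step 3 (#1 dequeue() → 2): queue <>
after step 4 (#4 dequeue() → empty): queue <>
after step 5 (#5 dequeue() → empty): queue <>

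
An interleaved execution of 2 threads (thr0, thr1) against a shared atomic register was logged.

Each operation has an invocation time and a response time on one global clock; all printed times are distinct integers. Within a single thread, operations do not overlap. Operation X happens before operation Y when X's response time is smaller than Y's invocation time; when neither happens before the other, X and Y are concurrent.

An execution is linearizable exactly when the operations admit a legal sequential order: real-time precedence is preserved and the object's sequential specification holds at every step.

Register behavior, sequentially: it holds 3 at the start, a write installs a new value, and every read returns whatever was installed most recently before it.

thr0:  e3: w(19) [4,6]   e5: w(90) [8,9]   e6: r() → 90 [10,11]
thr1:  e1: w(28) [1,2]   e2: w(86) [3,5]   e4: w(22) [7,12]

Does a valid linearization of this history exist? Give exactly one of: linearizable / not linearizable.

witness order: e1, e2, e3, e4, e5, e6
step 1: e1 w(28) — value 28
step 2: e2 w(86) — value 86
step 3: e3 w(19) — value 19
step 4: e4 w(22) — value 22
step 5: e5 w(90) — value 90
step 6: e6 r() → 90 — value 90

linearizable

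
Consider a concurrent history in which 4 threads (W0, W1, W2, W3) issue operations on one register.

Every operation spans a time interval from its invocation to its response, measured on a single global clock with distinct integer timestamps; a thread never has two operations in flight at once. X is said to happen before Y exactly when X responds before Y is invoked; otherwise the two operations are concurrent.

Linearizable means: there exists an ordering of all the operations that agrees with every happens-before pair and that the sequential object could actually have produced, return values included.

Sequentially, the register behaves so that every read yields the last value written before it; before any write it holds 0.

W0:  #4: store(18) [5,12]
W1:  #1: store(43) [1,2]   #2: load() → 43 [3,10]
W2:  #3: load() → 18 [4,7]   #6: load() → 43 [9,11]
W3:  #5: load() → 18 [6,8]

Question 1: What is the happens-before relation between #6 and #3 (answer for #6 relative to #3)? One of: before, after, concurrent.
after

#6 spans [9,11], #3 spans [4,7]
resp(#3)=7 < inv(#6)=9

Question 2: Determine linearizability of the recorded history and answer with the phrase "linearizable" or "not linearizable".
not linearizable

cut after 10 events: linearizable; cut after 11 events (#6 responds, time 11): not linearizable
8 orders of the 5 completed register ops respect real time; none is legal
including or dropping the 1 pending operation (#4) in any combination fails
take #1, #2, #3, #5, #6 (pending dropped): step 3 already fails, because #3 load() → 18 cannot occur there
take #1, #2, #5, #3, #6 (pending dropped): step 3 already fails, because #5 load() → 18 cannot occur there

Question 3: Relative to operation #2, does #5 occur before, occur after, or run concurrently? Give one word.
concurrent

#5 spans [6,8], #2 spans [3,10]
the intervals overlap in both directions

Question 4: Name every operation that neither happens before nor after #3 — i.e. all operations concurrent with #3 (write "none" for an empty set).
#2, #4, #5

#3 runs from 4 to 7; window-overlapping ops are concurrent
#1 [1,2]: before
#2 [3,10]: concurrent
#4 [5,12]: concurrent
#5 [6,8]: concurrent
#6 [9,11]: after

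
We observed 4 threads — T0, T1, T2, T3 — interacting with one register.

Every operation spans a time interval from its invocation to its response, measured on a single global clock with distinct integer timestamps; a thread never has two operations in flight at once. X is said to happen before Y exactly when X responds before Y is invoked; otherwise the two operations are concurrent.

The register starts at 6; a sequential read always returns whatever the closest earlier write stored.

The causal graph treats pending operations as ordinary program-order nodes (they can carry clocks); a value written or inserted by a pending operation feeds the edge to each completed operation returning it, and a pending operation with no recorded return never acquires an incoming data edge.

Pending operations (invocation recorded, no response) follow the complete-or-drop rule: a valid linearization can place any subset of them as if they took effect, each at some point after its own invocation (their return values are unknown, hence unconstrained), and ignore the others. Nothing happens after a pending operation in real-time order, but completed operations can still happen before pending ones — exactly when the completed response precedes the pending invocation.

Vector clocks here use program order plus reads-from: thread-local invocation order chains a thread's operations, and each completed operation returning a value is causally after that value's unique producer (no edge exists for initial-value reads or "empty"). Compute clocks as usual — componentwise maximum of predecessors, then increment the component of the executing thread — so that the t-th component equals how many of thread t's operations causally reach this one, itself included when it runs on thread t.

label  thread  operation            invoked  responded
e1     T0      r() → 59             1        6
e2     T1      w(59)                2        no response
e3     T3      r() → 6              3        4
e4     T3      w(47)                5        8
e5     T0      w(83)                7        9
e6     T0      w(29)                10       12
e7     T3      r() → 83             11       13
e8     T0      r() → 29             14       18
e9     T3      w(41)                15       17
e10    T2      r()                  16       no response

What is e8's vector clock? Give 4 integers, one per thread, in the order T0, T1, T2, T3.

(4, 1, 0, 0)

VC(e3, invoked at 3): no causal predecessors; +1 on T3 → (0, 0, 0, 1)
VC(e10, invoked at 16): no causal predecessors; +1 on T2 → (0, 0, 1, 0)
VC(e2, invoked at 2): no causal predecessors; +1 on T1 → (0, 1, 0, 0)
e4, invoked 5, takes VC(e3)=(0, 0, 0, 1) under max, adds 1 for T3 → (0, 0, 0, 2)
e1, invoked 1, takes VC(e2)=(0, 1, 0, 0) under max, adds 1 for T0 → (1, 1, 0, 0)
e5, invoked 7, takes VC(e1)=(1, 1, 0, 0) under max, adds 1 for T0 → (2, 1, 0, 0)
e6, invoked 10, takes VC(e5)=(2, 1, 0, 0) under max, adds 1 for T0 → (3, 1, 0, 0)
e8, invoked 14, takes VC(e6)=(3, 1, 0, 0) under max, adds 1 for T0 → (4, 1, 0, 0)
e7, invoked 11, takes VC(e4)=(0, 0, 0, 2), VC(e5)=(2, 1, 0, 0) under max, adds 1 for T3 → (2, 1, 0, 3)
e9, invoked 15, takes VC(e7)=(2, 1, 0, 3) under max, adds 1 for T3 → (2, 1, 0, 4)
target: VC(e8) = (4, 1, 0, 0)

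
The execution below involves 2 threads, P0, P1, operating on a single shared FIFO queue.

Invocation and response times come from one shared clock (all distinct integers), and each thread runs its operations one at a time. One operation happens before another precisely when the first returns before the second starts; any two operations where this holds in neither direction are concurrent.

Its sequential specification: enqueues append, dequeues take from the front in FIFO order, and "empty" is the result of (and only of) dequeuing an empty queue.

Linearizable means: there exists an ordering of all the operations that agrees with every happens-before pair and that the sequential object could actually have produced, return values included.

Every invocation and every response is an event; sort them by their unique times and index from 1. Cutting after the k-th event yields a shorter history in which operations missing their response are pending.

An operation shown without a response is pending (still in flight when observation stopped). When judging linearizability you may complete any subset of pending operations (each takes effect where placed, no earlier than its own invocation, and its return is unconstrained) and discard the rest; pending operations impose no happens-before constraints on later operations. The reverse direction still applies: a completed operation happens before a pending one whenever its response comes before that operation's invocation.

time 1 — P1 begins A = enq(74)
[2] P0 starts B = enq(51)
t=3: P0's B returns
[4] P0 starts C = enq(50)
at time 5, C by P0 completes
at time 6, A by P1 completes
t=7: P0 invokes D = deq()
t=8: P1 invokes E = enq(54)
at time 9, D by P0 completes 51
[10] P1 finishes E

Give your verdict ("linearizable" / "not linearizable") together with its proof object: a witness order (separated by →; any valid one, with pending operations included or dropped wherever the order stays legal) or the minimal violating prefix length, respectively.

linearizable — witness: B → A → C → D → E

step 1: B enq(51) — queue <51>
step 2: A enq(74) — queue <51,74>
step 3: C enq(50) — queue <51,74,50>
step 4: D deq() → 51 — queue <74,50>
step 5: E enq(54) — queue <74,50,54>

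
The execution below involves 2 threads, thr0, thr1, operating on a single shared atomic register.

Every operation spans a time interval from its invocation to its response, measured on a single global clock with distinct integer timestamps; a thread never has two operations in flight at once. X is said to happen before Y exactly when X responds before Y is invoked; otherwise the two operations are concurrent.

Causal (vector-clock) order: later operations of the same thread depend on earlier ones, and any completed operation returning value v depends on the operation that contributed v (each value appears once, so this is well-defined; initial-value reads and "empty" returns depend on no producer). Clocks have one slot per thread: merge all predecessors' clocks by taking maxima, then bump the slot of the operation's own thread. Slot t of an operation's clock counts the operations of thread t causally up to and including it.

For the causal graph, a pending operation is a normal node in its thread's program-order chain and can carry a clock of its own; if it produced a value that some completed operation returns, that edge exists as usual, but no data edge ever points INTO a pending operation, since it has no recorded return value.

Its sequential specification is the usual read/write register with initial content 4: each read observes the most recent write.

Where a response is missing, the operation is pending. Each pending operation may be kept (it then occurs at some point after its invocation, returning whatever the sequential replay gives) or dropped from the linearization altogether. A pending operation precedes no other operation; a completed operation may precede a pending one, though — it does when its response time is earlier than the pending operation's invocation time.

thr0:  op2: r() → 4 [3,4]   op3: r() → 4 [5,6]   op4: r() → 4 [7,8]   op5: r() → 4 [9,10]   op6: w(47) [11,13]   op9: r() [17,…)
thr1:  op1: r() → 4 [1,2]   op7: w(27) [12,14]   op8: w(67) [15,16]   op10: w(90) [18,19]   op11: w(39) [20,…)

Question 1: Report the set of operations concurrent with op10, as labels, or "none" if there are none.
op10 spans [18,19]; an op avoiding the whole window 18..19 is ordered, any other is concurrent
op1 [1,2]: before
op2 [3,4]: before
op3 [5,6]: before
op4 [7,8]: before
op5 [9,10]: before
op6 [11,13]: before
op7 [12,14]: before
op8 [15,16]: before
op9 [17,…): concurrent
op11 [20,…): after

op9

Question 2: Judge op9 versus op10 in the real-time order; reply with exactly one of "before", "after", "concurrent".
op9 spans [17,…), op10 spans [18,19]
the intervals overlap in both directions

concurrent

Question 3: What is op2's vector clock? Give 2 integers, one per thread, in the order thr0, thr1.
op1, invoked 1, has no incoming edges; only thr1's bump applies → (0, 1)
op2, invoked 3, has no incoming edges; only thr0's bump applies → (1, 0)
op7, invoked 12, takes VC(op1)=(0, 1) under max, adds 1 for thr1 → (0, 2)
op3, invoked 5, takes VC(op2)=(1, 0) under max, adds 1 for thr0 → (2, 0)
op8, invoked 15, takes VC(op7)=(0, 2) under max, adds 1 for thr1 → (0, 3)
op4, invoked 7, takes VC(op3)=(2, 0) under max, adds 1 for thr0 → (3, 0)
op10, invoked 18, takes VC(op8)=(0, 3) under max, adds 1 for thr1 → (0, 4)
op5, invoked 9, takes VC(op4)=(3, 0) under max, adds 1 for thr0 → (4, 0)
op11, invoked 20, takes VC(op10)=(0, 4) under max, adds 1 for thr1 → (0, 5)
op6, invoked 11, takes VC(op5)=(4, 0) under max, adds 1 for thr0 → (5, 0)
op9, invoked 17, takes VC(op6)=(5, 0) under max, adds 1 for thr0 → (6, 0)
target: VC(op2) = (1, 0)

(1, 0)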